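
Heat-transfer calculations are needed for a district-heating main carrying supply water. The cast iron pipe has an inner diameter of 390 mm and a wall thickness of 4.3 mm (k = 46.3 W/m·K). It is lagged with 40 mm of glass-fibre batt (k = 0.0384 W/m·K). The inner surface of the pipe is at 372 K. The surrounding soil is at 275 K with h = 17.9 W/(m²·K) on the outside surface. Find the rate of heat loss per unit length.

Cylindrical conduction, so R = ln(r₂/r₁)/(2πkL) per layer, in series:
R_cast iron pipe wall = ln(199.3/195)/(2π×46.3×1) = 7.498×10^-5 K/W
R_glass-fibre batt = ln(239.3/199.3)/(2π×0.0384×1) = 0.7581 K/W
R_outer film = 1/(h_o·2πr_oL) = 1/(17.9×2π×0.2393×1) = 0.03716 K/W
R_total = 0.7953 K/W
Q = ΔT/R_total = 97/0.7953

q′ ≈ 122 W/m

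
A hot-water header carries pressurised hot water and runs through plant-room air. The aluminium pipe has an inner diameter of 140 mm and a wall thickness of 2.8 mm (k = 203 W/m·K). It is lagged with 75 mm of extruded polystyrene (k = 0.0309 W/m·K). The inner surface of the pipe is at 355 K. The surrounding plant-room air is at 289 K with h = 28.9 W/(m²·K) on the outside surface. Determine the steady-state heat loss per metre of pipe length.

q′ ≈ 17.9 W/m

Per-layer cylindrical resistances, series-summed:
R_aluminium pipe wall = ln(72.8/70)/(2π×203×1) = 3.075×10^-5 K/W
R_extruded polystyrene = ln(147.8/72.8)/(2π×0.0309×1) = 3.647 K/W
R_outer film = 1/(h_o·2πr_oL) = 1/(28.9×2π×0.1478×1) = 0.03726 K/W
R_total = 3.685 K/W
Q = ΔT/R_total = 66/3.685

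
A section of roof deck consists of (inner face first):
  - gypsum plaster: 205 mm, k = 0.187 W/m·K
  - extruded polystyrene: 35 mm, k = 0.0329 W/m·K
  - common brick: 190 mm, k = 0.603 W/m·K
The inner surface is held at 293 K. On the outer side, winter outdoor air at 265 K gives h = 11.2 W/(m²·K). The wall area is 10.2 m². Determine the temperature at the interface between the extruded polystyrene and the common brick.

Model the wall as resistances in series:
R_gypsum plaster = L/(kA) = 0.205/(0.187×10.2) = 0.1075 K/W
R_extruded polystyrene = L/(kA) = 0.035/(0.0329×10.2) = 0.1043 K/W
R_common brick = L/(kA) = 0.19/(0.603×10.2) = 0.03089 K/W
R_outer film = 1/(h_o·A) = 1/(11.2×10.2) = 0.008754 K/W
R_total = 0.2514 K/W;  Q = ΔT/R_total = 28/0.2514 = 111.4 W
T_interface = T_inner − Q·ΣR(inner→interface) = 293 − 111×0.2118

T ≈ 269 K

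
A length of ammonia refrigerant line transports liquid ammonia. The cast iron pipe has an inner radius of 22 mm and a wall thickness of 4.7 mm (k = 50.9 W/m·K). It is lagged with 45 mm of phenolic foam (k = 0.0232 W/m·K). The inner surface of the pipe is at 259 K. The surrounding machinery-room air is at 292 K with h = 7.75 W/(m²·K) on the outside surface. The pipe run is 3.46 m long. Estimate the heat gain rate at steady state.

Per-layer cylindrical resistances, series-summed:
R_cast iron pipe wall = ln(26.7/22)/(2π×50.9×3.46) = 1.75×10^-4 K/W
R_phenolic foam = ln(71.7/26.7)/(2π×0.0232×3.46) = 1.959 K/W
R_outer film = 1/(h_o·2πr_oL) = 1/(7.75×2π×0.0717×3.46) = 0.08278 K/W
R_total = 2.042 K/W
Q = ΔT/R_total = 33/2.042

Q ≈ 16.2 W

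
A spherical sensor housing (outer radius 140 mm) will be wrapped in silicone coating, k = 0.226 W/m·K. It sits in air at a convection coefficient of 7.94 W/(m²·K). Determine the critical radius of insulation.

For a sphere r_cr = 2k/h = 2×0.226/7.94
r_cr = 56.9 mm; since the bare radius (140 mm) is above r_cr, any added insulation will reduce heat loss.

r_cr ≈ 56.9 mm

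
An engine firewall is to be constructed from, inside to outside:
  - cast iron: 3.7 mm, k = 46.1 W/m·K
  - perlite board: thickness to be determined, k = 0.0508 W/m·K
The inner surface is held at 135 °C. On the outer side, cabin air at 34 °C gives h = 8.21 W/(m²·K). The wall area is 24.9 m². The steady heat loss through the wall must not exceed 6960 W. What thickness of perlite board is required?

Treating each layer as a thermal resistance in series:
R_cast iron = L/(kA) = 0.0037/(46.1×24.9) = 3.223×10^-6 K/W
R_outer film = 1/(h_o·A) = 1/(8.21×24.9) = 0.004892 K/W
Sum of the known resistances R_other = 0.004895 K/W
Required total resistance R_tot = ΔT/Q_allow = 101/6960 = 0.01451 K/W
R_perlite board = R_tot − R_other = 0.009617 K/W
L = R·k·A = 0.009617×0.0508×24.9

L ≈ 12.2 mm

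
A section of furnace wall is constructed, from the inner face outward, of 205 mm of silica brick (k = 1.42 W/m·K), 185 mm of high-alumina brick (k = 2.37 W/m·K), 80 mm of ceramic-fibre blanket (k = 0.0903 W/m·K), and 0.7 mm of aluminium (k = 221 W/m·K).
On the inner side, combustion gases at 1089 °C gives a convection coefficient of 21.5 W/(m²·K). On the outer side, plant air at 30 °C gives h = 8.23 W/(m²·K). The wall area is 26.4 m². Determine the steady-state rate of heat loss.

Q ≈ 21900 W

Using the resistance-network approach (series):
R_inner film = 1/(h_i·A) = 1/(21.5×26.4) = 0.001762 K/W
R_silica brick = L/(kA) = 0.205/(1.42×26.4) = 0.005468 K/W
R_high-alumina brick = L/(kA) = 0.185/(2.37×26.4) = 0.002957 K/W
R_ceramic-fibre blanket = L/(kA) = 0.08/(0.0903×26.4) = 0.03356 K/W
R_aluminium = L/(kA) = 0.0007/(221×26.4) = 1.2×10^-7 K/W
R_outer film = 1/(h_o·A) = 1/(8.23×26.4) = 0.004603 K/W
R_total = 0.04835 K/W
Q = ΔT / R_total = 1059 / 0.04835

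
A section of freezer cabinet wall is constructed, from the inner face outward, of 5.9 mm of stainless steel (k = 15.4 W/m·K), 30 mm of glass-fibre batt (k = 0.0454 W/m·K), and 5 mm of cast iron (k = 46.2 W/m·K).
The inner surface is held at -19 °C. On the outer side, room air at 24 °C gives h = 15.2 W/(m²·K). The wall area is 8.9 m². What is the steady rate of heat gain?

Q ≈ 526 W

Thermal resistances in series:
R_stainless steel = L/(kA) = 0.0059/(15.4×8.9) = 4.305×10^-5 K/W
R_glass-fibre batt = L/(kA) = 0.03/(0.0454×8.9) = 0.07425 K/W
R_cast iron = L/(kA) = 0.005/(46.2×8.9) = 1.216×10^-5 K/W
R_outer film = 1/(h_o·A) = 1/(15.2×8.9) = 0.007392 K/W
R_total = 0.08169 K/W
Q = ΔT / R_total = 43 / 0.08169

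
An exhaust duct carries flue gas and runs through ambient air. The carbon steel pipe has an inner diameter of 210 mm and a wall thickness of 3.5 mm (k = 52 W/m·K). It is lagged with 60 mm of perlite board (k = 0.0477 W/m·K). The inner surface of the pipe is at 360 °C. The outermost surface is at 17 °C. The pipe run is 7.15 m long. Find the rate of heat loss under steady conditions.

Radial resistances (cylindrical: R_cond = ln(r_o/r_i)/(2πkL), R_conv = 1/(h·2πrL)):
R_carbon steel pipe wall = ln(108.5/105)/(2π×52×7.15) = 1.404×10^-5 K/W
R_perlite board = ln(168.5/108.5)/(2π×0.0477×7.15) = 0.2054 K/W
R_total = 0.2054 K/W
Q = ΔT/R_total = 343/0.2054

Q ≈ 1670 W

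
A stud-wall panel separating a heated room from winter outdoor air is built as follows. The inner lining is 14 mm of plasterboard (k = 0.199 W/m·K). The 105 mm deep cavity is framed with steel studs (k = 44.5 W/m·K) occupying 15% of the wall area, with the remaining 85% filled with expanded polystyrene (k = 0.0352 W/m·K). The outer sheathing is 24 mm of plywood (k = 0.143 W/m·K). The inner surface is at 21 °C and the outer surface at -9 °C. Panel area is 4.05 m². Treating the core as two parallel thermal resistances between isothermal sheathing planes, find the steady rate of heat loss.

Sheathing layers in series; stud and cavity paths in parallel between them.
R_inner = 0.014/(0.199×4.05) = 0.01737 K/W
R_stud  = 0.105/(44.5×0.15×4.05) = 0.003884 K/W
R_cav   = 0.105/(0.0352×0.85×4.05) = 0.8665 K/W
1/R_core = 1/R_stud + 1/R_cav → R_core = 0.003867 K/W
R_outer = 0.024/(0.143×4.05) = 0.04144 K/W
R_total = 0.06268 K/W
Q = ΔT/R_total = 30/0.06268

Q ≈ 479 W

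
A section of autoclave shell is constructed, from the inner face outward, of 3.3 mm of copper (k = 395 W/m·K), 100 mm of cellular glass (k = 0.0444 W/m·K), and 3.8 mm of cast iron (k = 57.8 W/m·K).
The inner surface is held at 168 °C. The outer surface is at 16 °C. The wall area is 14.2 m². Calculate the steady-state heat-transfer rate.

Q ≈ 958 W

Series thermal resistances:
R_copper = L/(kA) = 0.0033/(395×14.2) = 5.883×10^-7 K/W
R_cellular glass = L/(kA) = 0.1/(0.0444×14.2) = 0.1586 K/W
R_cast iron = L/(kA) = 0.0038/(57.8×14.2) = 4.63×10^-6 K/W
R_total = 0.1586 K/W
Q = ΔT / R_total = 152 / 0.1586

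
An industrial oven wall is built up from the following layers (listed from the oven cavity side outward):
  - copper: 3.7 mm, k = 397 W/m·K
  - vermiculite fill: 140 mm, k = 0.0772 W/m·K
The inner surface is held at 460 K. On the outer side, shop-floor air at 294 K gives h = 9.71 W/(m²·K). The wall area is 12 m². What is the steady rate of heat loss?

Q ≈ 1040 W

Series thermal resistances:
R_copper = L/(kA) = 0.0037/(397×12) = 7.767×10^-7 K/W
R_vermiculite fill = L/(kA) = 0.14/(0.0772×12) = 0.1511 K/W
R_outer film = 1/(h_o·A) = 1/(9.71×12) = 0.008582 K/W
R_total = 0.1597 K/W
Q = ΔT / R_total = 166 / 0.1597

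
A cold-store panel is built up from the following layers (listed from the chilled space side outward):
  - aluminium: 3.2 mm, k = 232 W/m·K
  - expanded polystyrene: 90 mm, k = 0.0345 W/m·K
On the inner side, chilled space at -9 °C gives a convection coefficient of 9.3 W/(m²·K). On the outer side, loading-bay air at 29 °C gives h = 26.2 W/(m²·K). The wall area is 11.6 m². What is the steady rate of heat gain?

Q ≈ 160 W

Series thermal resistances:
R_inner film = 1/(h_i·A) = 1/(9.3×11.6) = 0.00927 K/W
R_aluminium = L/(kA) = 0.0032/(232×11.6) = 1.189×10^-6 K/W
R_expanded polystyrene = L/(kA) = 0.09/(0.0345×11.6) = 0.2249 K/W
R_outer film = 1/(h_o·A) = 1/(26.2×11.6) = 0.00329 K/W
R_total = 0.2374 K/W
Q = ΔT / R_total = 38 / 0.2374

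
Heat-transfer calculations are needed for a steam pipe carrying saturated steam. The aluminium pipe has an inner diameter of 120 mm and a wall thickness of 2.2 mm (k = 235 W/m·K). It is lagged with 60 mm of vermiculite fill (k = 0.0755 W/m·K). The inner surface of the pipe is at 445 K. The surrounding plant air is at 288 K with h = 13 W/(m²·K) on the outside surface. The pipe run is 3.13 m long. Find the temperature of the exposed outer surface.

Treating each annulus and film as a series resistance:
R_aluminium pipe wall = ln(62.2/60)/(2π×235×3.13) = 7.792×10^-6 K/W
R_vermiculite fill = ln(122.2/62.2)/(2π×0.0755×3.13) = 0.4548 K/W
R_outer film = 1/(h_o·2πr_oL) = 1/(13×2π×0.1222×3.13) = 0.03201 K/W
R_total = 0.4868 K/W
Q = ΔT/R_total = 157/0.4868
Q = 322 W
T_interface = T_inner − Q·ΣR(inner→interface) = 445 − 322×0.4548

T ≈ 298 K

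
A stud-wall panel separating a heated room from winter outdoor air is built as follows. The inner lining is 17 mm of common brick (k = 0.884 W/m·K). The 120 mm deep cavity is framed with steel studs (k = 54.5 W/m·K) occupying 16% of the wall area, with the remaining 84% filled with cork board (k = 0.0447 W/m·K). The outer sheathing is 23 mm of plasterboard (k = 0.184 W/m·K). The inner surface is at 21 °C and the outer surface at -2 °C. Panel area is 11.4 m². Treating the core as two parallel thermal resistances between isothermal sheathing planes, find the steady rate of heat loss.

Sheathing layers in series; stud and cavity paths in parallel between them.
R_inner = 0.017/(0.884×11.4) = 0.001687 K/W
R_stud  = 0.12/(54.5×0.16×11.4) = 0.001207 K/W
R_cav   = 0.12/(0.0447×0.84×11.4) = 0.2803 K/W
1/R_core = 1/R_stud + 1/R_cav → R_core = 0.001202 K/W
R_outer = 0.023/(0.184×11.4) = 0.01096 K/W
R_total = 0.01385 K/W
Q = ΔT/R_total = 23/0.01385

Q ≈ 1660 W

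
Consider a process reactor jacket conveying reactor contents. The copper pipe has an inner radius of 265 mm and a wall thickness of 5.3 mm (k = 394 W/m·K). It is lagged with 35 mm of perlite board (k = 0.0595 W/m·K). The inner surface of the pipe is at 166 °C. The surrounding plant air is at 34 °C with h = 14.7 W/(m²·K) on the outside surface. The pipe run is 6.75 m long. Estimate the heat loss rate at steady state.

Q ≈ 2470 W

Cylindrical conduction, so R = ln(r₂/r₁)/(2πkL) per layer, in series:
R_copper pipe wall = ln(270.3/265)/(2π×394×6.75) = 1.185×10^-6 K/W
R_perlite board = ln(305.3/270.3)/(2π×0.0595×6.75) = 0.04825 K/W
R_outer film = 1/(h_o·2πr_oL) = 1/(14.7×2π×0.3053×6.75) = 0.005254 K/W
R_total = 0.05351 K/W
Q = ΔT/R_total = 132/0.05351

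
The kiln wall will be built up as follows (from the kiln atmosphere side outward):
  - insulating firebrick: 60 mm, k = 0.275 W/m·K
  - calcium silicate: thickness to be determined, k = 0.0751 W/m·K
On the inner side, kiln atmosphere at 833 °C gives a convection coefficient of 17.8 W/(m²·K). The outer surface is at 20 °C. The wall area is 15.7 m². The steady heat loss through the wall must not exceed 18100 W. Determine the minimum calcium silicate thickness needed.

L ≈ 32.4 mm

Treating each layer as a thermal resistance in series:
R_inner film = 1/(h_i·A) = 1/(17.8×15.7) = 0.003578 K/W
R_insulating firebrick = L/(kA) = 0.06/(0.275×15.7) = 0.0139 K/W
Sum of the known resistances R_other = 0.01748 K/W
Required total resistance R_tot = ΔT/Q_allow = 813/18100 = 0.04492 K/W
R_calcium silicate = R_tot − R_other = 0.02744 K/W
L = R·k·A = 0.02744×0.0751×15.7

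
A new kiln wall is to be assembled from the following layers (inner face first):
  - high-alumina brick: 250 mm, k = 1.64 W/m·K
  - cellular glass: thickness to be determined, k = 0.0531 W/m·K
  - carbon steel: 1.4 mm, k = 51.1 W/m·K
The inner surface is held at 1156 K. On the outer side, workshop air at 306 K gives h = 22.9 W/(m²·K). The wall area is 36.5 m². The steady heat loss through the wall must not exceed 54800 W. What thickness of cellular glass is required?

L ≈ 19.6 mm

Series thermal resistances:
R_high-alumina brick = L/(kA) = 0.25/(1.64×36.5) = 0.004176 K/W
R_carbon steel = L/(kA) = 0.0014/(51.1×36.5) = 7.506×10^-7 K/W
R_outer film = 1/(h_o·A) = 1/(22.9×36.5) = 0.001196 K/W
Sum of the known resistances R_other = 0.005374 K/W
Required total resistance R_tot = ΔT/Q_allow = 850/54800 = 0.01551 K/W
R_cellular glass = R_tot − R_other = 0.01014 K/W
L = R·k·A = 0.01014×0.0531×36.5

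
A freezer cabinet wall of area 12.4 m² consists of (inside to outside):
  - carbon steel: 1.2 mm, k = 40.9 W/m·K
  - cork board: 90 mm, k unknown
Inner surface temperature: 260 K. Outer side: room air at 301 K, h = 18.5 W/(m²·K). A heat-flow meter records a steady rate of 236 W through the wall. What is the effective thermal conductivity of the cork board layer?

k ≈ 0.0429 W/(m·K)

Using the resistance-network approach (series):
R_carbon steel = L/(kA) = 0.0012/(40.9×12.4) = 2.366×10^-6 K/W
R_outer film = 1/(h_o·A) = 1/(18.5×12.4) = 0.004359 K/W
Sum of known resistances R_other = 0.004362 K/W
Total R = ΔT/Q = 41/236 = 0.1737 K/W
R_cork board = R_total − R_other = 0.1694 K/W
k = L/(R·A) = 0.09/(0.1694×12.4)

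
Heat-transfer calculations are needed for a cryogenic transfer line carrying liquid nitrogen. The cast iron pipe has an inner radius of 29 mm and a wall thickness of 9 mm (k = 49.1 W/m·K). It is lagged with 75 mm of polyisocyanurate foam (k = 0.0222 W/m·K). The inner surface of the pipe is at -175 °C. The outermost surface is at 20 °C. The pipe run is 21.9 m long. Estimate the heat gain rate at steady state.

Cylindrical conduction, so R = ln(r₂/r₁)/(2πkL) per layer, in series:
R_cast iron pipe wall = ln(38/29)/(2π×49.1×21.9) = 4.001×10^-5 K/W
R_polyisocyanurate foam = ln(113/38)/(2π×0.0222×21.9) = 0.3568 K/W
R_total = 0.3568 K/W
Q = ΔT/R_total = 195/0.3568

Q ≈ 547 W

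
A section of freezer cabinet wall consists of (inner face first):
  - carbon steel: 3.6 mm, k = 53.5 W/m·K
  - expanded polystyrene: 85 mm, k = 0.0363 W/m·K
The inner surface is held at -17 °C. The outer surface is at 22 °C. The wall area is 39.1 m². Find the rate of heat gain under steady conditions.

Treating each layer as a thermal resistance in series:
R_carbon steel = L/(kA) = 0.0036/(53.5×39.1) = 1.721×10^-6 K/W
R_expanded polystyrene = L/(kA) = 0.085/(0.0363×39.1) = 0.05989 K/W
R_total = 0.05989 K/W
Q = ΔT / R_total = 39 / 0.05989

Q ≈ 651 W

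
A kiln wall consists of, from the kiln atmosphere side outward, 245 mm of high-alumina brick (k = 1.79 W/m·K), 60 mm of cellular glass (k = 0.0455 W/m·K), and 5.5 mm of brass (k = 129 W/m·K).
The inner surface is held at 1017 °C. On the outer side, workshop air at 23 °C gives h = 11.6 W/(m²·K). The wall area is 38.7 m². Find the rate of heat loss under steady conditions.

Series thermal resistances:
R_high-alumina brick = L/(kA) = 0.245/(1.79×38.7) = 0.003537 K/W
R_cellular glass = L/(kA) = 0.06/(0.0455×38.7) = 0.03407 K/W
R_brass = L/(kA) = 0.0055/(129×38.7) = 1.102×10^-6 K/W
R_outer film = 1/(h_o·A) = 1/(11.6×38.7) = 0.002228 K/W
R_total = 0.03984 K/W
Q = ΔT / R_total = 994 / 0.03984

Q ≈ 24900 W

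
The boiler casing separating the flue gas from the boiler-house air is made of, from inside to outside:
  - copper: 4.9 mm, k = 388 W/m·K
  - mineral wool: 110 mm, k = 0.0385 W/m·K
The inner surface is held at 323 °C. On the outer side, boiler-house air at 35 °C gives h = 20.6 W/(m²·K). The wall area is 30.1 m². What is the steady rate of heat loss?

Treating each layer as a thermal resistance in series:
R_copper = L/(kA) = 0.0049/(388×30.1) = 4.196×10^-7 K/W
R_mineral wool = L/(kA) = 0.11/(0.0385×30.1) = 0.09492 K/W
R_outer film = 1/(h_o·A) = 1/(20.6×30.1) = 0.001613 K/W
R_total = 0.09653 K/W
Q = ΔT / R_total = 288 / 0.09653

Q ≈ 2980 W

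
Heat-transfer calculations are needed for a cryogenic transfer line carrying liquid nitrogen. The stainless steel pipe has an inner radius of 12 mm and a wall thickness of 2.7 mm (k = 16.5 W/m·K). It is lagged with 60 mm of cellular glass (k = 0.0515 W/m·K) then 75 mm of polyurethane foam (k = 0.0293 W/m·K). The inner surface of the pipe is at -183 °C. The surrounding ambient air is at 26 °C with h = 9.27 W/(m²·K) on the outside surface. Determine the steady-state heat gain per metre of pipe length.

Treating each annulus and film as a series resistance:
R_stainless steel pipe wall = ln(14.7/12)/(2π×16.5×1) = 0.001958 K/W
R_cellular glass = ln(74.7/14.7)/(2π×0.0515×1) = 5.024 K/W
R_polyurethane foam = ln(149.7/74.7)/(2π×0.0293×1) = 3.776 K/W
R_outer film = 1/(h_o·2πr_oL) = 1/(9.27×2π×0.1497×1) = 0.1147 K/W
R_total = 8.916 K/W
Q = ΔT/R_total = 209/8.916

q′ ≈ 23.4 W/m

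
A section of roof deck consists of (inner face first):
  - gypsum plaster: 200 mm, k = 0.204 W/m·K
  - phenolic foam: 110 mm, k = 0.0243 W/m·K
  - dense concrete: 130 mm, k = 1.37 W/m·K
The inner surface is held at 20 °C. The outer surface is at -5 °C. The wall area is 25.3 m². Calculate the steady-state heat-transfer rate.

Model the wall as resistances in series:
R_gypsum plaster = L/(kA) = 0.2/(0.204×25.3) = 0.03875 K/W
R_phenolic foam = L/(kA) = 0.11/(0.0243×25.3) = 0.1789 K/W
R_dense concrete = L/(kA) = 0.13/(1.37×25.3) = 0.003751 K/W
R_total = 0.2214 K/W
Q = ΔT / R_total = 25 / 0.2214

Q ≈ 113 W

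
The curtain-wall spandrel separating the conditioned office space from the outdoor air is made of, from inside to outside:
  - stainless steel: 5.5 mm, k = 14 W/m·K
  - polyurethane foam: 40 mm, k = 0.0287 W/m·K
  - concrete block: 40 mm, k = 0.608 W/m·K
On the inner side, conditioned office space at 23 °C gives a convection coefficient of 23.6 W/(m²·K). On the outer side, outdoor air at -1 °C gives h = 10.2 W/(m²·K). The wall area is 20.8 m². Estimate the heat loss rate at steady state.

Series thermal resistances:
R_inner film = 1/(h_i·A) = 1/(23.6×20.8) = 0.002037 K/W
R_stainless steel = L/(kA) = 0.0055/(14×20.8) = 1.889×10^-5 K/W
R_polyurethane foam = L/(kA) = 0.04/(0.0287×20.8) = 0.06701 K/W
R_concrete block = L/(kA) = 0.04/(0.608×20.8) = 0.003163 K/W
R_outer film = 1/(h_o·A) = 1/(10.2×20.8) = 0.004713 K/W
R_total = 0.07694 K/W
Q = ΔT / R_total = 24 / 0.07694

Q ≈ 312 W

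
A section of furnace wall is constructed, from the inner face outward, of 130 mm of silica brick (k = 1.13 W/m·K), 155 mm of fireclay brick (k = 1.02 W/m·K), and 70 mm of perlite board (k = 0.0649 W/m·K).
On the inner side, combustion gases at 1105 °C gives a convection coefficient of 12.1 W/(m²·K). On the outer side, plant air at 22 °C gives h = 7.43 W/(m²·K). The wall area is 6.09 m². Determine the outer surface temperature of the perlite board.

Thermal resistances in series:
R_inner film = 1/(h_i·A) = 1/(12.1×6.09) = 0.01357 K/W
R_silica brick = L/(kA) = 0.13/(1.13×6.09) = 0.01889 K/W
R_fireclay brick = L/(kA) = 0.155/(1.02×6.09) = 0.02495 K/W
R_perlite board = L/(kA) = 0.07/(0.0649×6.09) = 0.1771 K/W
R_outer film = 1/(h_o·A) = 1/(7.43×6.09) = 0.0221 K/W
R_total = 0.2566 K/W;  Q = ΔT/R_total = 1083/0.2566 = 4220 W
T_interface = T_inner − Q·ΣR(inner→interface) = 1105 − 4220×0.2345

T ≈ 115 °C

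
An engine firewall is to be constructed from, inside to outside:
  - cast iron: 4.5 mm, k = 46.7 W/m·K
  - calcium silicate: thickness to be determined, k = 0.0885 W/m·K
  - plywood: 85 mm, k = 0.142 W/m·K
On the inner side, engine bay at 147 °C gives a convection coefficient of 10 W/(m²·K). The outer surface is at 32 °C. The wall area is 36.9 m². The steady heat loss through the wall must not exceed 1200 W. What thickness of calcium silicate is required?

L ≈ 251 mm

Model the wall as resistances in series:
R_inner film = 1/(h_i·A) = 1/(10×36.9) = 0.00271 K/W
R_cast iron = L/(kA) = 0.0045/(46.7×36.9) = 2.611×10^-6 K/W
R_plywood = L/(kA) = 0.085/(0.142×36.9) = 0.01622 K/W
Sum of the known resistances R_other = 0.01893 K/W
Required total resistance R_tot = ΔT/Q_allow = 115/1200 = 0.09583 K/W
R_calcium silicate = R_tot − R_other = 0.0769 K/W
L = R·k·A = 0.0769×0.0885×36.9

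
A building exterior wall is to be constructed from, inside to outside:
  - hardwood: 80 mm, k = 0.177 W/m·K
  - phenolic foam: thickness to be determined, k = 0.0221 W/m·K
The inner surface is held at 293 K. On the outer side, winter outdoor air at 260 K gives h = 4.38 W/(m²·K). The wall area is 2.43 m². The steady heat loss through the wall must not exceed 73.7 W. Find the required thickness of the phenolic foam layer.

L ≈ 9.01 mm

Using the resistance-network approach (series):
R_hardwood = L/(kA) = 0.08/(0.177×2.43) = 0.186 K/W
R_outer film = 1/(h_o·A) = 1/(4.38×2.43) = 0.09395 K/W
Sum of the known resistances R_other = 0.28 K/W
Required total resistance R_tot = ΔT/Q_allow = 33/73.7 = 0.4478 K/W
R_phenolic foam = R_tot − R_other = 0.1678 K/W
L = R·k·A = 0.1678×0.0221×2.43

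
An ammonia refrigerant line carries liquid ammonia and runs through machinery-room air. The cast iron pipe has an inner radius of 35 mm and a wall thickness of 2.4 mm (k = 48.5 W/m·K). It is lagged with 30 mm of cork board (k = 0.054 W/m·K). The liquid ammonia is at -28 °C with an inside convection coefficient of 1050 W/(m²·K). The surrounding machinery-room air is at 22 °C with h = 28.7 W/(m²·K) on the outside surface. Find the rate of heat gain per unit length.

q′ ≈ 27.4 W/m

Radial resistances (cylindrical: R_cond = ln(r_o/r_i)/(2πkL), R_conv = 1/(h·2πrL)):
R_inner film = 1/(h_i·2πr₁L) = 1/(1050×2π×0.035×1) = 0.004331 K/W
R_cast iron pipe wall = ln(37.4/35)/(2π×48.5×1) = 2.176×10^-4 K/W
R_cork board = ln(67.4/37.4)/(2π×0.054×1) = 1.736 K/W
R_outer film = 1/(h_o·2πr_oL) = 1/(28.7×2π×0.0674×1) = 0.08228 K/W
R_total = 1.823 K/W
Q = ΔT/R_total = 50/1.823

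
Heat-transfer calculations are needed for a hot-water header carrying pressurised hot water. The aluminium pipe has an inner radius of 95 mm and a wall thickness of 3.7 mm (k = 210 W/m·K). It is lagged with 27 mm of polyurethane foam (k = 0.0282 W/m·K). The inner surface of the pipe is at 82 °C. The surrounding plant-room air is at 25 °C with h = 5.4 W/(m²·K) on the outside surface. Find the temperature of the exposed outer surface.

T ≈ 33.4 °C

For a radial system each layer contributes R = ln(r_out/r_in)/(2πkL); films add R = 1/(hA).
R_aluminium pipe wall = ln(98.7/95)/(2π×210×1) = 2.896×10^-5 K/W
R_polyurethane foam = ln(125.7/98.7)/(2π×0.0282×1) = 1.365 K/W
R_outer film = 1/(h_o·2πr_oL) = 1/(5.4×2π×0.1257×1) = 0.2345 K/W
R_total = 1.599 K/W
Q = ΔT/R_total = 57/1.599
Q = 35.6 W/m
T_interface = T_inner − Q·ΣR(inner→interface) = 82 − 35.6×1.365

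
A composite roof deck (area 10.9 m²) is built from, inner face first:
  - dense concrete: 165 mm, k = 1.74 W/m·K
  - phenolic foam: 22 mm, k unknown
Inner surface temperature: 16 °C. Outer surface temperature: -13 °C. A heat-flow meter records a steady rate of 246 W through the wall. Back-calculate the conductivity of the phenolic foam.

Using the resistance-network approach (series):
R_dense concrete = L/(kA) = 0.165/(1.74×10.9) = 0.0087 K/W
Sum of known resistances R_other = 0.0087 K/W
Total R = ΔT/Q = 29/246 = 0.1179 K/W
R_phenolic foam = R_total − R_other = 0.1092 K/W
k = L/(R·A) = 0.022/(0.1092×10.9)

k ≈ 0.0185 W/(m·K)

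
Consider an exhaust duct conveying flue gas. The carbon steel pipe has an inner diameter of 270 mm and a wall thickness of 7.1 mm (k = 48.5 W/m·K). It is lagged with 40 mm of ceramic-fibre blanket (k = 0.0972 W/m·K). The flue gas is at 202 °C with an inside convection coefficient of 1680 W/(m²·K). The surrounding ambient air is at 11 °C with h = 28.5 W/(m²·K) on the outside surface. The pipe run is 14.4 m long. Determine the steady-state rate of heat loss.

Q ≈ 6280 W

Radial resistances (cylindrical: R_cond = ln(r_o/r_i)/(2πkL), R_conv = 1/(h·2πrL)):
R_inner film = 1/(h_i·2πr₁L) = 1/(1680×2π×0.135×14.4) = 4.873×10^-5 K/W
R_carbon steel pipe wall = ln(142.1/135)/(2π×48.5×14.4) = 1.168×10^-5 K/W
R_ceramic-fibre blanket = ln(182.1/142.1)/(2π×0.0972×14.4) = 0.0282 K/W
R_outer film = 1/(h_o·2πr_oL) = 1/(28.5×2π×0.1821×14.4) = 0.00213 K/W
R_total = 0.03039 K/W
Q = ΔT/R_total = 191/0.03039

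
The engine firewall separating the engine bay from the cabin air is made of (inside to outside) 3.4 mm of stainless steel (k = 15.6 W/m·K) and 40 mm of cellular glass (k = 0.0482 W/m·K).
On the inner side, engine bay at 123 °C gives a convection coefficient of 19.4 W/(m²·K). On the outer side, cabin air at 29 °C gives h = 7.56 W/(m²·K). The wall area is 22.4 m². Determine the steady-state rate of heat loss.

Q ≈ 2080 W

Series thermal resistances:
R_inner film = 1/(h_i·A) = 1/(19.4×22.4) = 0.002301 K/W
R_stainless steel = L/(kA) = 0.0034/(15.6×22.4) = 9.73×10^-6 K/W
R_cellular glass = L/(kA) = 0.04/(0.0482×22.4) = 0.03705 K/W
R_outer film = 1/(h_o·A) = 1/(7.56×22.4) = 0.005905 K/W
R_total = 0.04526 K/W
Q = ΔT / R_total = 94 / 0.04526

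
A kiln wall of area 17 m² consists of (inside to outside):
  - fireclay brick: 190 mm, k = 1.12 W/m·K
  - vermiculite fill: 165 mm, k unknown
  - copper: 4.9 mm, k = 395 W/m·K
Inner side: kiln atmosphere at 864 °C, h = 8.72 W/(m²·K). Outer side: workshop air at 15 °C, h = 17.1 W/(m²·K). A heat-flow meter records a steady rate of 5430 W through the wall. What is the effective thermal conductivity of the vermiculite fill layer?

Treating each layer as a thermal resistance in series:
R_inner film = 1/(h_i·A) = 1/(8.72×17) = 0.006746 K/W
R_fireclay brick = L/(kA) = 0.19/(1.12×17) = 0.009979 K/W
R_copper = L/(kA) = 0.0049/(395×17) = 7.297×10^-7 K/W
R_outer film = 1/(h_o·A) = 1/(17.1×17) = 0.00344 K/W
Sum of known resistances R_other = 0.02017 K/W
Total R = ΔT/Q = 849/5430 = 0.1564 K/W
R_vermiculite fill = R_total − R_other = 0.1362 K/W
k = L/(R·A) = 0.165/(0.1362×17)

k ≈ 0.0713 W/(m·K)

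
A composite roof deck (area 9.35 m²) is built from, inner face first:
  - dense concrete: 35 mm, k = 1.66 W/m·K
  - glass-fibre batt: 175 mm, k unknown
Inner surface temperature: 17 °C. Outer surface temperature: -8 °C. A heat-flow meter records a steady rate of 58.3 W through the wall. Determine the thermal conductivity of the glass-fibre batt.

Thermal resistances in series:
R_dense concrete = L/(kA) = 0.035/(1.66×9.35) = 0.002255 K/W
Sum of known resistances R_other = 0.002255 K/W
Total R = ΔT/Q = 25/58.3 = 0.4288 K/W
R_glass-fibre batt = R_total − R_other = 0.4266 K/W
k = L/(R·A) = 0.175/(0.4266×9.35)

k ≈ 0.0439 W/(m·K)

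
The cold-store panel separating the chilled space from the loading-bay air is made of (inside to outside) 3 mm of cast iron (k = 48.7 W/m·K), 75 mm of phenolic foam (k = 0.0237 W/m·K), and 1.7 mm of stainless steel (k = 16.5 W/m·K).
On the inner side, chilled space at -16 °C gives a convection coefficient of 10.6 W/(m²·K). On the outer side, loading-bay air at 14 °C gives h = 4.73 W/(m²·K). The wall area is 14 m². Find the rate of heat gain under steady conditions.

Q ≈ 121 W

Treating each layer as a thermal resistance in series:
R_inner film = 1/(h_i·A) = 1/(10.6×14) = 0.006739 K/W
R_cast iron = L/(kA) = 0.003/(48.7×14) = 4.4×10^-6 K/W
R_phenolic foam = L/(kA) = 0.075/(0.0237×14) = 0.226 K/W
R_stainless steel = L/(kA) = 0.0017/(16.5×14) = 7.359×10^-6 K/W
R_outer film = 1/(h_o·A) = 1/(4.73×14) = 0.0151 K/W
R_total = 0.2479 K/W
Q = ΔT / R_total = 30 / 0.2479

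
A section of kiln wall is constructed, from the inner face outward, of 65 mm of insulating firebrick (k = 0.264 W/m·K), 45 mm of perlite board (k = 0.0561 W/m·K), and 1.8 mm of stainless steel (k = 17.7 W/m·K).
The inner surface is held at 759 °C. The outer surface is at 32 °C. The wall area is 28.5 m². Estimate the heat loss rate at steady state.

Treating each layer as a thermal resistance in series:
R_insulating firebrick = L/(kA) = 0.065/(0.264×28.5) = 0.008639 K/W
R_perlite board = L/(kA) = 0.045/(0.0561×28.5) = 0.02815 K/W
R_stainless steel = L/(kA) = 0.0018/(17.7×28.5) = 3.568×10^-6 K/W
R_total = 0.03679 K/W
Q = ΔT / R_total = 727 / 0.03679

Q ≈ 19800 W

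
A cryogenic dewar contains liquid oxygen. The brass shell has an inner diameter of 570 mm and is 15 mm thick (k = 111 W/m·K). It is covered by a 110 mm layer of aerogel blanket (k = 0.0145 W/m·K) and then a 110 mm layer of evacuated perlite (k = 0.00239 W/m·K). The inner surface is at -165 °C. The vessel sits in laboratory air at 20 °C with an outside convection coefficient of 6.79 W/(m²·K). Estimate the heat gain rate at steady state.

Each spherical layer contributes R = (1/r_i − 1/r_o)/(4πk):
R_brass shell = (1/0.285 − 1/0.3)/(4π×111) = 1.258×10^-4 K/W
R_aerogel blanket = (1/0.3 − 1/0.41)/(4π×0.0145) = 4.908 K/W
R_evacuated perlite = (1/0.41 − 1/0.52)/(4π×0.00239) = 17.18 K/W
R_outer film = 1/(h·4πr_o²) = 1/(6.79×4π×0.52²) = 0.04334 K/W
R_total = 22.13 K/W
Q = ΔT/R_total = 185/22.13

Q ≈ 8.36 W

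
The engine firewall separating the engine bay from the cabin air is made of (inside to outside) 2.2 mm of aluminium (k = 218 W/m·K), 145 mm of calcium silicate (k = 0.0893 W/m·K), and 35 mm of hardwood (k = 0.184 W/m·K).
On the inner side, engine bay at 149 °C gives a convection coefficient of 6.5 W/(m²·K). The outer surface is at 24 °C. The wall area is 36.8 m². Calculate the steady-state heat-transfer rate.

Treating each layer as a thermal resistance in series:
R_inner film = 1/(h_i·A) = 1/(6.5×36.8) = 0.004181 K/W
R_aluminium = L/(kA) = 0.0022/(218×36.8) = 2.742×10^-7 K/W
R_calcium silicate = L/(kA) = 0.145/(0.0893×36.8) = 0.04412 K/W
R_hardwood = L/(kA) = 0.035/(0.184×36.8) = 0.005169 K/W
R_total = 0.05347 K/W
Q = ΔT / R_total = 125 / 0.05347

Q ≈ 2340 W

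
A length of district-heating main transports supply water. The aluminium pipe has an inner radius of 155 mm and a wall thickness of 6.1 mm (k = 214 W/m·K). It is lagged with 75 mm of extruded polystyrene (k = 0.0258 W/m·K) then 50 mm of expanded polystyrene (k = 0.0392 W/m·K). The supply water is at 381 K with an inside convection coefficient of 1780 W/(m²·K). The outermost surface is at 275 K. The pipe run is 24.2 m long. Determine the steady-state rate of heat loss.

Q ≈ 817 W

For a radial system each layer contributes R = ln(r_out/r_in)/(2πkL); films add R = 1/(hA).
R_inner film = 1/(h_i·2πr₁L) = 1/(1780×2π×0.155×24.2) = 2.384×10^-5 K/W
R_aluminium pipe wall = ln(161.1/155)/(2π×214×24.2) = 1.186×10^-6 K/W
R_extruded polystyrene = ln(236.1/161.1)/(2π×0.0258×24.2) = 0.09743 K/W
R_expanded polystyrene = ln(286.1/236.1)/(2π×0.0392×24.2) = 0.03223 K/W
R_total = 0.1297 K/W
Q = ΔT/R_total = 106/0.1297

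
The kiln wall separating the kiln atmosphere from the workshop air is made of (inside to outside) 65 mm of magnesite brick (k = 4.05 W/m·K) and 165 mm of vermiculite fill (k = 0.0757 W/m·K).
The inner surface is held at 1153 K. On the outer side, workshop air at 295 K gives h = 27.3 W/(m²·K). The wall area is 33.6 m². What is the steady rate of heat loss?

Thermal resistances in series:
R_magnesite brick = L/(kA) = 0.065/(4.05×33.6) = 4.777×10^-4 K/W
R_vermiculite fill = L/(kA) = 0.165/(0.0757×33.6) = 0.06487 K/W
R_outer film = 1/(h_o·A) = 1/(27.3×33.6) = 0.00109 K/W
R_total = 0.06644 K/W
Q = ΔT / R_total = 858 / 0.06644

Q ≈ 12900 W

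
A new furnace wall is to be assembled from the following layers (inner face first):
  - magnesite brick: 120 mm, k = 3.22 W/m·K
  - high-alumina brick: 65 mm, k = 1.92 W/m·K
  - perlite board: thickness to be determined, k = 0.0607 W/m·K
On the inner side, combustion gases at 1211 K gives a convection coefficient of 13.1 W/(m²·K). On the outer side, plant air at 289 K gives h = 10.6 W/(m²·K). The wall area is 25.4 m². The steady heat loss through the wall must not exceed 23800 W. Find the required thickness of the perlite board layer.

L ≈ 45.1 mm

Series thermal resistances:
R_inner film = 1/(h_i·A) = 1/(13.1×25.4) = 0.003005 K/W
R_magnesite brick = L/(kA) = 0.12/(3.22×25.4) = 0.001467 K/W
R_high-alumina brick = L/(kA) = 0.065/(1.92×25.4) = 0.001333 K/W
R_outer film = 1/(h_o·A) = 1/(10.6×25.4) = 0.003714 K/W
Sum of the known resistances R_other = 0.00952 K/W
Required total resistance R_tot = ΔT/Q_allow = 922/23800 = 0.03874 K/W
R_perlite board = R_tot − R_other = 0.02922 K/W
L = R·k·A = 0.02922×0.0607×25.4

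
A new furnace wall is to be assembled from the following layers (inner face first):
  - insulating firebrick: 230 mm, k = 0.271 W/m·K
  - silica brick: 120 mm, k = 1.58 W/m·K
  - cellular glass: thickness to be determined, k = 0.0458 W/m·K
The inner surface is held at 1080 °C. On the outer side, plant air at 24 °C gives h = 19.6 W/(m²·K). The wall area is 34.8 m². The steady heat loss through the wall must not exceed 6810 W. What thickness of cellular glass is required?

Treating each layer as a thermal resistance in series:
R_insulating firebrick = L/(kA) = 0.23/(0.271×34.8) = 0.02439 K/W
R_silica brick = L/(kA) = 0.12/(1.58×34.8) = 0.002182 K/W
R_outer film = 1/(h_o·A) = 1/(19.6×34.8) = 0.001466 K/W
Sum of the known resistances R_other = 0.02804 K/W
Required total resistance R_tot = ΔT/Q_allow = 1056/6810 = 0.1551 K/W
R_cellular glass = R_tot − R_other = 0.127 K/W
L = R·k·A = 0.127×0.0458×34.8

L ≈ 202 mm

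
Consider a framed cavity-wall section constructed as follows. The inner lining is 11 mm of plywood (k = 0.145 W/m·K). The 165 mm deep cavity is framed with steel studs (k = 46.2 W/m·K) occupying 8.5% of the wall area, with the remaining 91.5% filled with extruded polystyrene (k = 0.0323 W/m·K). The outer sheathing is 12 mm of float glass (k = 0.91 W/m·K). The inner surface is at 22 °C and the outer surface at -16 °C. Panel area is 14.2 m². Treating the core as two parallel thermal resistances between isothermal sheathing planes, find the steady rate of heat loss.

Sheathing layers in series; stud and cavity paths in parallel between them.
R_inner = 0.011/(0.145×14.2) = 0.005342 K/W
R_stud  = 0.165/(46.2×0.085×14.2) = 0.002959 K/W
R_cav   = 0.165/(0.0323×0.915×14.2) = 0.3932 K/W
1/R_core = 1/R_stud + 1/R_cav → R_core = 0.002937 K/W
R_outer = 0.012/(0.91×14.2) = 9.286×10^-4 K/W
R_total = 0.009208 K/W
Q = ΔT/R_total = 38/0.009208

Q ≈ 4130 W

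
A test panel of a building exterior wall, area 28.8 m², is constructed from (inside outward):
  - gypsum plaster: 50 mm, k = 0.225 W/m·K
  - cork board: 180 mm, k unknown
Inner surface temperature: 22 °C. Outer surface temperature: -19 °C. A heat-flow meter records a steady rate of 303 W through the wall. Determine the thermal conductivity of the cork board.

Thermal resistances in series:
R_gypsum plaster = L/(kA) = 0.05/(0.225×28.8) = 0.007716 K/W
Sum of known resistances R_other = 0.007716 K/W
Total R = ΔT/Q = 41/303 = 0.1353 K/W
R_cork board = R_total − R_other = 0.1276 K/W
k = L/(R·A) = 0.18/(0.1276×28.8)

k ≈ 0.049 W/(m·K)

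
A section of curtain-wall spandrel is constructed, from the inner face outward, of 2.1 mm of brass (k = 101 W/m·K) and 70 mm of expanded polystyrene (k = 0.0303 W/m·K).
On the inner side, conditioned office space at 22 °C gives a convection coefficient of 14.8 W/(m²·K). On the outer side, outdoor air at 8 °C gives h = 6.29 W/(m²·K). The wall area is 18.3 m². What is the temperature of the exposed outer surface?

Treating each layer as a thermal resistance in series:
R_inner film = 1/(h_i·A) = 1/(14.8×18.3) = 0.003692 K/W
R_brass = L/(kA) = 0.0021/(101×18.3) = 1.136×10^-6 K/W
R_expanded polystyrene = L/(kA) = 0.07/(0.0303×18.3) = 0.1262 K/W
R_outer film = 1/(h_o·A) = 1/(6.29×18.3) = 0.008688 K/W
R_total = 0.1386 K/W;  Q = ΔT/R_total = 14/0.1386 = 101 W
T_interface = T_inner − Q·ΣR(inner→interface) = 22 − 101×0.1299

T ≈ 8.88 °C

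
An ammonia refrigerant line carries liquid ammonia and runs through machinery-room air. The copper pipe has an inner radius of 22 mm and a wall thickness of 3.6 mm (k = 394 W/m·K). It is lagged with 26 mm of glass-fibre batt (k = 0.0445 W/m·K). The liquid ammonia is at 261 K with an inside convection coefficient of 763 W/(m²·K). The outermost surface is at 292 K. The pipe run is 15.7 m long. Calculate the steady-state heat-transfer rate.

Cylindrical conduction, so R = ln(r₂/r₁)/(2πkL) per layer, in series:
R_inner film = 1/(h_i·2πr₁L) = 1/(763×2π×0.022×15.7) = 6.039×10^-4 K/W
R_copper pipe wall = ln(25.6/22)/(2π×394×15.7) = 3.899×10^-6 K/W
R_glass-fibre batt = ln(51.6/25.6)/(2π×0.0445×15.7) = 0.1597 K/W
R_total = 0.1603 K/W
Q = ΔT/R_total = 31/0.1603

Q ≈ 193 W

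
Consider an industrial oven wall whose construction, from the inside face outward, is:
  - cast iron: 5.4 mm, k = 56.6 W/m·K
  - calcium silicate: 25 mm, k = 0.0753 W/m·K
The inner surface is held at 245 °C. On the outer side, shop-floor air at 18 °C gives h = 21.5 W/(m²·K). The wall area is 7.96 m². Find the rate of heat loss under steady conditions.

Q ≈ 4770 W

Treating each layer as a thermal resistance in series:
R_cast iron = L/(kA) = 0.0054/(56.6×7.96) = 1.199×10^-5 K/W
R_calcium silicate = L/(kA) = 0.025/(0.0753×7.96) = 0.04171 K/W
R_outer film = 1/(h_o·A) = 1/(21.5×7.96) = 0.005843 K/W
R_total = 0.04756 K/W
Q = ΔT / R_total = 227 / 0.04756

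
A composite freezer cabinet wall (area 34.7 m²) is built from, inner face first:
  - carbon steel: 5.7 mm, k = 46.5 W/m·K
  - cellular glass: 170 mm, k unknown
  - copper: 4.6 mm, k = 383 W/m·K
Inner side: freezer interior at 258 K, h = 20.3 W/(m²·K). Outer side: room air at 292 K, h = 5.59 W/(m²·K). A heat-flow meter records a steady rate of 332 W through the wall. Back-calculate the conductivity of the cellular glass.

k ≈ 0.0511 W/(m·K)

Using the resistance-network approach (series):
R_inner film = 1/(h_i·A) = 1/(20.3×34.7) = 0.00142 K/W
R_carbon steel = L/(kA) = 0.0057/(46.5×34.7) = 3.533×10^-6 K/W
R_copper = L/(kA) = 0.0046/(383×34.7) = 3.461×10^-7 K/W
R_outer film = 1/(h_o·A) = 1/(5.59×34.7) = 0.005155 K/W
Sum of known resistances R_other = 0.006579 K/W
Total R = ΔT/Q = 34/332 = 0.1024 K/W
R_cellular glass = R_total − R_other = 0.09583 K/W
k = L/(R·A) = 0.17/(0.09583×34.7)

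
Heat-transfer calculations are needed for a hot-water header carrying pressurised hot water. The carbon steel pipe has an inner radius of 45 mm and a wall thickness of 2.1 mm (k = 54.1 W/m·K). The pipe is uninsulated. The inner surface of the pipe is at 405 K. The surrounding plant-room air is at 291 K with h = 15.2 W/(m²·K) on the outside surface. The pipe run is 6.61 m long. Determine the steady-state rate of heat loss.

Q ≈ 3390 W

Radial resistances (cylindrical: R_cond = ln(r_o/r_i)/(2πkL), R_conv = 1/(h·2πrL)):
R_carbon steel pipe wall = ln(47.1/45)/(2π×54.1×6.61) = 2.03×10^-5 K/W
R_outer film = 1/(h_o·2πr_oL) = 1/(15.2×2π×0.0471×6.61) = 0.03363 K/W
R_total = 0.03365 K/W
Q = ΔT/R_total = 114/0.03365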